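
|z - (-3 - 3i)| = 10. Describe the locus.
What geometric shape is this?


|z - z0| = r is a circle with center z0 and radius r.
Center = (-3, -3), radius = 10

Circle with center (-3, -3) and radius 10


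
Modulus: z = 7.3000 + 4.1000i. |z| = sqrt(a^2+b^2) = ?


|z| = sqrt(7.3^2 + 4.1^2) = sqrt(53.29 + 16.81) = sqrt(70.1) = 8.3726

|z| = 8.3726


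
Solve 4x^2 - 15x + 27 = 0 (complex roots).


disc = (-15)^2 - 4*4*27 = 225 - 432 = -207
sqrt(|disc|) = sqrt(207) = 14.3875
Real part = 15/(2*4) = 1.8750
Imag part = 14.3875/(2*4) = 1.7984

1.8750 ± 1.7984i


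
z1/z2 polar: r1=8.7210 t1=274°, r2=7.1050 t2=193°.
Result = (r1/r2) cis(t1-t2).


r = 8.7210 / 7.1050 = 1.2274
theta = 274° - 193° = 81° = 81° (mod 360)

1.2274 cis(81°)


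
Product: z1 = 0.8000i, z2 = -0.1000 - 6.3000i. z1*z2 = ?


Real = 0*(-0.1) - 0.8*(-6.3) = 0 - (-5.04) = 5.04
Imag = 0*(-6.3) - (0.1)*0.8 = 0 - (0.08) = -0.08

5.0400 - 0.0800i


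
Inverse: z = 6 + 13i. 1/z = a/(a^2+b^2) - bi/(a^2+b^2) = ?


|z|^2 = 36+169 = 205
1/z = (6 - 13i)/205

1/z = 0.0293 - 0.0634i


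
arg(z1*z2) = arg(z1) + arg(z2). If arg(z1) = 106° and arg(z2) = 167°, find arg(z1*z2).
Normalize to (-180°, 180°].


arg(z1*z2) = 106° + 167° = 273°
Normalized to (-180°, 180°]: -87°

-87°


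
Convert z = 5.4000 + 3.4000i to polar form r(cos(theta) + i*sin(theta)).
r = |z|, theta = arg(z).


r = sqrt(29.16+11.56) = sqrt(40.72) = 6.3812
theta = atan2(3.4, 5.4) = 32.1957 degrees

r = 6.3812, theta = 32.1957 degrees


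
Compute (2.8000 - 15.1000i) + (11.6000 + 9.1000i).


Real: 2.8 + 11.6 = 14.4
Imag: -15.1 + 9.1 = -6

14.4000 - 6.0000i


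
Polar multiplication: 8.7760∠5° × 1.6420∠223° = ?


r = 8.7760 * 1.6420 = 14.4102
theta = 5° + 223° = 228° = 228° (mod 360)

14.4102 cis(228°)


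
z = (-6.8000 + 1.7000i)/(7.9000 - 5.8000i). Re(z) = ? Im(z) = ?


Multiply by conjugate: (-6.8000 + 1.7000i)(7.9000 + 5.8000i) / (7.9^2 + (-5.8)^2)
Numerator real = -6.8*7.9 + 1.7*(-5.8) = -63.58
Numerator imag = 1.7*7.9 - (-6.8)*(-5.8) = -26.01
Denominator = 96.05
Re(z) = -63.58/96.05 = -0.6619
Im(z) = -26.01/96.05 = -0.2708

Re(z) = -0.6619, Im(z) = -0.2708


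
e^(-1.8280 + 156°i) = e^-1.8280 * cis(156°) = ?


e^-1.8280 = 0.1607
cos(156°) = -0.9135
sin(156°) = 0.4067
Real = 0.1607*(-0.9135) = -0.1468
Imag = 0.1607*0.4067 = 0.0654

-0.1468 + 0.0654i


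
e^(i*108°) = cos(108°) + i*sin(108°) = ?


cos(108°) = -0.3090
sin(108°) = 0.9511

e^(i*108°) = -0.3090 + 0.9511i


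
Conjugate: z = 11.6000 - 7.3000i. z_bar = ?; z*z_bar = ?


z_bar = 11.6000 + 7.3000i
z*z_bar = 11.6^2 + (-7.3)^2 = 134.56 + 53.29 = 187.85

z_bar = 11.6000 + 7.3000i, z*z_bar = 187.85


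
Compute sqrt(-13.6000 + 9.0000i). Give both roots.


|z| = sqrt(184.96+81) = 16.3083
sqrt((|z|+a)/2) = sqrt((16.3083+(-13.6))/2) = sqrt(1.3541) = 1.1637
sqrt((|z|-a)/2) = sqrt((16.3083-(-13.6))/2) = sqrt(14.9541) = 3.8671

±(1.1637 + 3.8671i) i.e. 1.1637 + 3.8671i and -1.1637 - 3.8671i


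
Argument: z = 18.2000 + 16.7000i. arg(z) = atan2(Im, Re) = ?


Re = 18.2, Im = 16.7
arg = atan2(16.7, 18.2) = 42.5389 degrees

arg(z) = 42.5389 degrees


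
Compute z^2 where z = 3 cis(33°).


r^2 = 3^2 = 9
n*theta = 2*33° = 66° = 66° (mod 360)
a = 9*cos(66°) = 3.6606
b = 9*sin(66°) = 8.2219

9 cis(66°) = 3.6606 + 8.2219i


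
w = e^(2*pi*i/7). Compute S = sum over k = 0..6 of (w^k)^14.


The roots are w_k = w^k with w = e^(2*pi*i/7), and (w^k)^14 = (w^14)^k.
So S = 1 + u + u^2 + ... + u^(6) with u = w^14.
14 = 2*7 + 0, so 14 is a multiple of 7 and u = (w^7)^2 = 1.
Every one of the 7 terms equals 1: S = 7

S = 7


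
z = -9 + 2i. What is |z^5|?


|z| = sqrt(81+4) = sqrt(85) = 9.2195
|z^5| = |z|^5 = (sqrt(85))^5 = 85^2 * sqrt(85) = 7225*sqrt(85)

|z^5| = 7225*sqrt(85) ≈ 66611.2087


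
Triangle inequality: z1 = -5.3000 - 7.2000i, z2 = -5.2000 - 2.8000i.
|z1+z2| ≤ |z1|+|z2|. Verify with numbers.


|z1| = sqrt((-5.3)^2 + (-7.2)^2) = sqrt(79.93) = 8.9404
|z2| = sqrt((-5.2)^2 + (-2.8)^2) = sqrt(34.88) = 5.9059
z1+z2 = -10.5000 - 10.0000i
|z1+z2| = sqrt(210.25) = 14.5000
|z1|+|z2| = 8.9404 + 5.9059 = 14.8463

|z1+z2| = 14.5000 ≤ |z1|+|z2| = 14.8463 (verified)


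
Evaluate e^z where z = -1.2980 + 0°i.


e^-1.2980 = 0.2731
cos(0°) = 1
sin(0°) = 0
Real = 0.2731*1 = 0.2731
Imag = 0.2731*0 = 0

0.2731 + 0i


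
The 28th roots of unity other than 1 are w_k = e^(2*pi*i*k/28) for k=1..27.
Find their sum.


With w = e^(2*pi*i/28), all 28 of the 28th roots of unity w^0 = 1, w, ..., w^(27) sum to 0: 1 + w + ... + w^(27) = (1 - w^28)/(1 - w) = 0 since w^28 = 1, w ≠ 1.
Removing the root 1: w + w^2 + ... + w^(27) = 0 - 1 = -1

Sum = -1


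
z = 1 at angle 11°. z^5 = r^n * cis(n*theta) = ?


r^5 = 1^5 = 1
n*theta = 5*11° = 55° = 55° (mod 360)
a = 1*cos(55°) = 0.5736
b = 1*sin(55°) = 0.8192

1 cis(55°) = 0.5736 + 0.8192i


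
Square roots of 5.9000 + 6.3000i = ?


|z| = sqrt(34.81+39.69) = 8.6313
sqrt((|z|+a)/2) = sqrt((8.6313+5.9)/2) = sqrt(7.2657) = 2.6955
sqrt((|z|-a)/2) = sqrt((8.6313-5.9)/2) = sqrt(1.3657) = 1.1686

±(2.6955 + 1.1686i) i.e. 2.6955 + 1.1686i and -2.6955 - 1.1686i


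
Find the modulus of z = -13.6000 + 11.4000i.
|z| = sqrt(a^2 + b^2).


|z| = sqrt((-13.6)^2 + 11.4^2) = sqrt(184.96 + 129.96) = sqrt(314.92) = 17.7460

|z| = 17.7460


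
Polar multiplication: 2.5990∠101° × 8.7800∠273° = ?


r = 2.5990 * 8.7800 = 22.8192
theta = 101° + 273° = 374° = 14° (mod 360)

22.8192 cis(14°)


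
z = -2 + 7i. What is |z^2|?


|z| = sqrt(4+49) = sqrt(53) = 7.2801
|z^2| = |z|^2 = (sqrt(53))^2 = 53

|z^2| = 53


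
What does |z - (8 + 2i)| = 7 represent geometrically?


|z - z0| = r is a circle with center z0 and radius r.
Center = (8, 2), radius = 7

Circle with center (8, 2) and radius 7


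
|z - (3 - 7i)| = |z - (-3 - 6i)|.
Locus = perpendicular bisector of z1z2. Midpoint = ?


Equal distances means the locus is the perpendicular bisector of z1 and z2.
Midpoint = ((3+(-3))/2, (-7+(-6))/2) = (0, -6.5000)

Perpendicular bisector through (0, -6.5000)


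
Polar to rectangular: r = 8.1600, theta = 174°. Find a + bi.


a = 8.1600*cos(174°) = 8.1600*(-0.99452) = -8.1153
b = 8.1600*sin(174°) = 8.1600*0.10453 = 0.8530

-8.1153 + 0.8530i


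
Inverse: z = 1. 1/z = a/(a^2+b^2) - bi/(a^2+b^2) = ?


|z|^2 = 1+0 = 1
1/z = (1 - 0i)/1

1/z = 1.0000 + 0i


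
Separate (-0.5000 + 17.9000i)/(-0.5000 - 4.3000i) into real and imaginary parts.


Multiply by conjugate: (-0.5000 + 17.9000i)(-0.5000 + 4.3000i) / ((-0.5)^2 + (-4.3)^2)
Numerator real = -0.5*(-0.5) + 17.9*(-4.3) = -76.72
Numerator imag = 17.9*(-0.5) - (-0.5)*(-4.3) = -11.1
Denominator = 18.74
Re(z) = -76.72/18.74 = -4.0939
Im(z) = -11.1/18.74 = -0.5923

Re(z) = -4.0939, Im(z) = -0.5923


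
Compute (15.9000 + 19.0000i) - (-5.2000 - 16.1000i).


Real: 15.9 + 5.2 = 21.1
Imag: 19 + 16.1 = 35.1

21.1000 + 35.1000i


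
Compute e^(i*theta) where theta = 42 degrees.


cos(42°) = 0.7431
sin(42°) = 0.6691

e^(i*42°) = 0.7431 + 0.6691i


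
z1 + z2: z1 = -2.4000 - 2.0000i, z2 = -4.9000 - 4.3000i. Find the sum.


Real: -2.4 - 4.9 = -7.3
Imag: -2 - 4.3 = -6.3

-7.3000 - 6.3000i


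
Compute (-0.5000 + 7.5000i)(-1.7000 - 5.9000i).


Real = -0.5*(-1.7) - 7.5*(-5.9) = 0.85 - (-44.25) = 45.1
Imag = -0.5*(-5.9) - (1.7)*7.5 = 2.95 - (12.75) = -9.8

45.1000 - 9.8000i


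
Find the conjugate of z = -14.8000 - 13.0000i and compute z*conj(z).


z_bar = -14.8000 + 13.0000i
z*z_bar = (-14.8)^2 + (-13)^2 = 219.04 + 169 = 388.04

z_bar = -14.8000 + 13.0000i, z*z_bar = 388.04


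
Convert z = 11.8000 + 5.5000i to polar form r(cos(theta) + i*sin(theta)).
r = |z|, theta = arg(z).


r = sqrt(139.24+30.25) = sqrt(169.49) = 13.0188
theta = atan2(5.5, 11.8) = 24.9903 degrees

r = 13.0188, theta = 24.9903 degrees


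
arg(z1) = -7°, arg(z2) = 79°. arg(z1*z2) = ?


arg(z1*z2) = -7° + 79° = 72°
Normalized to (-180°, 180°]: 72°

72°


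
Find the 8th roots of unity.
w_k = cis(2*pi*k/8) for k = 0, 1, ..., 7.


The 8th roots of unity are cis(360k/8°) for k=0..7
Angle step = 360/8 = 45°
Primitive root: cis(45°)
Primitive root = 0.7071 + 0.7071i

8 roots at angles: 0°, 45°, 90°, 135°, 180°, 225°, 270°, 315°


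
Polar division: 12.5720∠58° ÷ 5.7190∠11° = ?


r = 12.5720 / 5.7190 = 2.1983
theta = 58° - 11° = 47° = 47° (mod 360)

2.1983 cis(47°)


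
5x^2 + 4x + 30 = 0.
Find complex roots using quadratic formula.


disc = 4^2 - 4*5*30 = 16 - 600 = -584
sqrt(|disc|) = sqrt(584) = 24.1661
Real part = -4/(2*5) = -0.4000
Imag part = 24.1661/(2*5) = 2.4166

-0.4000 ± 2.4166i


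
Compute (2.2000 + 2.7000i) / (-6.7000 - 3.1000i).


Conjugate of z2 = -6.7000 + 3.1000i
Numerator: (2.2000 + 2.7000i)(-6.7000 + 3.1000i) = -23.1100 - 11.2700i
Denominator: (-6.7)^2 + (-3.1)^2 = 54.5
Result = (-23.1100 - 11.2700i)/54.5

-0.4240 - 0.2068i


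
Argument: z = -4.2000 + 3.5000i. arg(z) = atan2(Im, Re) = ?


Re = -4.2, Im = 3.5
arg = atan2(3.5, -4.2) = 140.1944 degrees

arg(z) = 140.1944 degrees


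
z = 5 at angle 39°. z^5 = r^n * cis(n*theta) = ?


r^5 = 5^5 = 3125
n*theta = 5*39° = 195° = 195° (mod 360)
a = 3125*cos(195°) = -3018.5182
b = 3125*sin(195°) = -808.8095

3125 cis(195°) = -3018.5182 - 808.8095i


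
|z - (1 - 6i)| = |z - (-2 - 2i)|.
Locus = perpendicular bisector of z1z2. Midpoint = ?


Equal distances means the locus is the perpendicular bisector of z1 and z2.
Midpoint = ((1+(-2))/2, (-6+(-2))/2) = (-0.5000, -4.0000)

Perpendicular bisector through (-0.5000, -4.0000)


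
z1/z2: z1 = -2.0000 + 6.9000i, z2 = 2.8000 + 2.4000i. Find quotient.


Conjugate of z2 = 2.8000 - 2.4000i
Numerator: (-2.0000 + 6.9000i)(2.8000 - 2.4000i) = 10.9600 + 24.1200i
Denominator: 2.8^2 + 2.4^2 = 13.6
Result = (10.9600 + 24.1200i)/13.6

0.8059 + 1.7735i


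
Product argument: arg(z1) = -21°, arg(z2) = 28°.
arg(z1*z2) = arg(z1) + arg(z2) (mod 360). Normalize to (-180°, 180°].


arg(z1*z2) = -21° + 28° = 7°
Normalized to (-180°, 180°]: 7°

7°


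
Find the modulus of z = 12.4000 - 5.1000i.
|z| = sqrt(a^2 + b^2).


|z| = sqrt(12.4^2 + (-5.1)^2) = sqrt(153.76 + 26.01) = sqrt(179.77) = 13.4078

|z| = 13.4078


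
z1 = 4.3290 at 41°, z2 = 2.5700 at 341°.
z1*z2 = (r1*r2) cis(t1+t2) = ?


r = 4.3290 * 2.5700 = 11.1255
theta = 41° + 341° = 382° = 22° (mod 360)

11.1255 cis(22°)


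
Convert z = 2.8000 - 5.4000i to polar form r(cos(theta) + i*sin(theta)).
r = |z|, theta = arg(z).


r = sqrt(7.84+29.16) = sqrt(37) = 6.0828
theta = atan2(-5.4, 2.8) = -62.5924 degrees

r = 6.0828, theta = -62.5924 degrees


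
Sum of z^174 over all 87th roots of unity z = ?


The roots are w_k = w^k with w = e^(2*pi*i/87), and (w^k)^174 = (w^174)^k.
So S = 1 + u + u^2 + ... + u^(86) with u = w^174.
174 = 2*87 + 0, so 174 is a multiple of 87 and u = (w^87)^2 = 1.
Every one of the 87 terms equals 1: S = 87

S = 87


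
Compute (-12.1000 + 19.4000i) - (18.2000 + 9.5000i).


Real: -12.1 - 18.2 = -30.3
Imag: 19.4 - 9.5 = 9.9

-30.3000 + 9.9000i


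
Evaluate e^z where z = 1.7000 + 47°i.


e^1.7000 = 5.4739
cos(47°) = 0.682
sin(47°) = 0.731354
Real = 5.4739*0.682 = 3.7332
Imag = 5.4739*0.731354 = 4.0034

3.7332 + 4.0034i


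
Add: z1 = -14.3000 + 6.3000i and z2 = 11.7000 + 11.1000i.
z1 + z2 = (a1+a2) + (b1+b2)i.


Real: -14.3 + 11.7 = -2.6
Imag: 6.3 + 11.1 = 17.4

-2.6000 + 17.4000i


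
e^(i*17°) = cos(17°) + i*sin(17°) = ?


cos(17°) = 0.9563
sin(17°) = 0.2924

e^(i*17°) = 0.9563 + 0.2924i


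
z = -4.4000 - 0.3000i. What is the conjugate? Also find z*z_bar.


z_bar = -4.4000 + 0.3000i
z*z_bar = (-4.4)^2 + (-0.3)^2 = 19.36 + 0.09 = 19.45

z_bar = -4.4000 + 0.3000i, z*z_bar = 19.45


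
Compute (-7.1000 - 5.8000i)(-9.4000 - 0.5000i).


Real = -7.1*(-9.4) - (-5.8)*(-0.5) = 66.74 - 2.9 = 63.84
Imag = -7.1*(-0.5) - (9.4)*(-5.8) = 3.55 + 54.52 = 58.07

63.8400 + 58.0700i


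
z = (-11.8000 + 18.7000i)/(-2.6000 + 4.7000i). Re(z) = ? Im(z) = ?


Multiply by conjugate: (-11.8000 + 18.7000i)(-2.6000 - 4.7000i) / ((-2.6)^2 + 4.7^2)
Numerator real = -11.8*(-2.6) + 18.7*4.7 = 118.57
Numerator imag = 18.7*(-2.6) - (-11.8)*4.7 = 6.84
Denominator = 28.85
Re(z) = 118.57/28.85 = 4.1099
Im(z) = 6.84/28.85 = 0.2371

Re(z) = 4.1099, Im(z) = 0.2371


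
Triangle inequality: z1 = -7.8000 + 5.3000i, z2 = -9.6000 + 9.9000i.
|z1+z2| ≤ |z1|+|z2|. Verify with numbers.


|z1| = sqrt((-7.8)^2 + 5.3^2) = sqrt(88.93) = 9.4303
|z2| = sqrt((-9.6)^2 + 9.9^2) = sqrt(190.17) = 13.7902
z1+z2 = -17.4000 + 15.2000i
|z1+z2| = sqrt(533.8) = 23.1041
|z1|+|z2| = 9.4303 + 13.7902 = 23.2205

|z1+z2| = 23.1041 ≤ |z1|+|z2| = 23.2205 (verified)


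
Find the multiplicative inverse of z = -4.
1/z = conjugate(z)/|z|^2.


|z|^2 = 16+0 = 16
1/z = (-4 - 0i)/16

1/z = -0.2500 + 0i


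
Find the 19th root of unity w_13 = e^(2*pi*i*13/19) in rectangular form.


Angle = 360*13/19 = 246.3158°
a = cos(246.3158°) = -0.4017
b = sin(246.3158°) = -0.9158

-0.4017 - 0.9158i


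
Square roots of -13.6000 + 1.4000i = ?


|z| = sqrt(184.96+1.96) = 13.6719
sqrt((|z|+a)/2) = sqrt((13.6719+(-13.6))/2) = sqrt(0.0359) = 0.1896
sqrt((|z|-a)/2) = sqrt((13.6719-(-13.6))/2) = sqrt(13.6359) = 3.6927

±(0.1896 + 3.6927i) i.e. 0.1896 + 3.6927i and -0.1896 - 3.6927i


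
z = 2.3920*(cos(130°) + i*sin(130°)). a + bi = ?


a = 2.3920*cos(130°) = 2.3920*(-0.642788) = -1.5375
b = 2.3920*sin(130°) = 2.3920*0.76604 = 1.8324

-1.5375 + 1.8324i


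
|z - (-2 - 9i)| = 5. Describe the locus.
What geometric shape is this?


|z - z0| = r is a circle with center z0 and radius r.
Center = (-2, -9), radius = 5

Circle with center (-2, -9) and radius 5


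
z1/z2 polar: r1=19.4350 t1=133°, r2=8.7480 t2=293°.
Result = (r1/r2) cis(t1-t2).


r = 19.4350 / 8.7480 = 2.2217
theta = 133° - 293° = -160° = 200° (mod 360)

2.2217 cis(200°)


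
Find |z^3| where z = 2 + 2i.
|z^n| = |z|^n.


|z| = sqrt(4+4) = sqrt(8) = 2.8284
|z^3| = |z|^3 = (sqrt(8))^3 = 8*sqrt(8)

|z^3| = 8*sqrt(8) ≈ 22.6274


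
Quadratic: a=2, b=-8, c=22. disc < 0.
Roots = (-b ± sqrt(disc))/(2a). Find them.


disc = (-8)^2 - 4*2*22 = 64 - 176 = -112
sqrt(|disc|) = sqrt(112) = 10.5830
Real part = 8/(2*2) = 2.0000
Imag part = 10.5830/(2*2) = 2.6458

2.0000 ± 2.6458i


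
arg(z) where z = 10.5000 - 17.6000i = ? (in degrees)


Re = 10.5, Im = -17.6
arg = atan2(-17.6, 10.5) = -59.1801 degrees

arg(z) = -59.1801 degrees


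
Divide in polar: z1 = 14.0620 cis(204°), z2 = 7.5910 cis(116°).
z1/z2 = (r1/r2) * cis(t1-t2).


r = 14.0620 / 7.5910 = 1.8525
theta = 204° - 116° = 88° = 88° (mod 360)

1.8525 cis(88°)


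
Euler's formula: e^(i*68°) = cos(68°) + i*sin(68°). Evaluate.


cos(68°) = 0.3746
sin(68°) = 0.9272

e^(i*68°) = 0.3746 + 0.9272i


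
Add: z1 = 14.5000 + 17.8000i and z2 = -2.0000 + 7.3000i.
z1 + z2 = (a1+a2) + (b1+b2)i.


Real: 14.5 - 2 = 12.5
Imag: 17.8 + 7.3 = 25.1

12.5000 + 25.1000i


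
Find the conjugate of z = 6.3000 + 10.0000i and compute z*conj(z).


z_bar = 6.3000 - 10.0000i
z*z_bar = 6.3^2 + 10^2 = 39.69 + 100 = 139.69

z_bar = 6.3000 - 10.0000i, z*z_bar = 139.69


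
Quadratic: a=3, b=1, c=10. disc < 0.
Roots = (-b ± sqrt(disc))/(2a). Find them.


disc = 1^2 - 4*3*10 = 1 - 120 = -119
sqrt(|disc|) = sqrt(119) = 10.9087
Real part = -1/(2*3) = -0.1667
Imag part = 10.9087/(2*3) = 1.8181

-0.1667 ± 1.8181i


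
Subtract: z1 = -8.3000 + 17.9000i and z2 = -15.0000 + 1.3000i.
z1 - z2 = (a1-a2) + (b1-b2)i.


Real: -8.3 + 15 = 6.7
Imag: 17.9 - 1.3 = 16.6

6.7000 + 16.6000i


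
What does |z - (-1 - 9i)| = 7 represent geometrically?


|z - z0| = r is a circle with center z0 and radius r.
Center = (-1, -9), radius = 7

Circle with center (-1, -9) and radius 7


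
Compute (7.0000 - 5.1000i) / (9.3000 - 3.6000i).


Conjugate of z2 = 9.3000 + 3.6000i
Numerator: (7.0000 - 5.1000i)(9.3000 + 3.6000i) = 83.4600 - 22.2300i
Denominator: 9.3^2 + (-3.6)^2 = 99.45
Result = (83.4600 - 22.2300i)/99.45

0.8392 - 0.2235i


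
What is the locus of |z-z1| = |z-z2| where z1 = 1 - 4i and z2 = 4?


Equal distances means the locus is the perpendicular bisector of z1 and z2.
Midpoint = ((1+4)/2, (-4+0)/2) = (2.5000, -2.0000)

Perpendicular bisector through (2.5000, -2.0000)


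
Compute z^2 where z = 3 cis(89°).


r^2 = 3^2 = 9
n*theta = 2*89° = 178° = 178° (mod 360)
a = 9*cos(178°) = -8.9945
b = 9*sin(178°) = 0.3141

9 cis(178°) = -8.9945 + 0.3141i


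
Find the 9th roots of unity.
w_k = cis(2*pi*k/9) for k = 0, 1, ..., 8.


The 9th roots of unity are cis(360k/9°) for k=0..8
Angle step = 360/9 = 40°
Primitive root: cis(40°)
Primitive root = 0.7660 + 0.6428i

9 roots at angles: 0°, 40°, 80°, 120°, 160°, 200°, 240°, 280°, 320°


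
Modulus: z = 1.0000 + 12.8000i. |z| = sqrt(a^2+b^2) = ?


|z| = sqrt(1^2 + 12.8^2) = sqrt(1 + 163.84) = sqrt(164.84) = 12.8390

|z| = 12.8390


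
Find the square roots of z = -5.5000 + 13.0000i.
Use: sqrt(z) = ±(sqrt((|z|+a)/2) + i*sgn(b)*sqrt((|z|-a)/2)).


|z| = sqrt(30.25+169) = 14.1156
sqrt((|z|+a)/2) = sqrt((14.1156+(-5.5))/2) = sqrt(4.3078) = 2.0755
sqrt((|z|-a)/2) = sqrt((14.1156-(-5.5))/2) = sqrt(9.8078) = 3.1317

±(2.0755 + 3.1317i) i.e. 2.0755 + 3.1317i and -2.0755 - 3.1317i


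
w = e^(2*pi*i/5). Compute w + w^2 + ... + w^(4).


With w = e^(2*pi*i/5), all 5 of the 5th roots of unity w^0 = 1, w, ..., w^(4) sum to 0: 1 + w + ... + w^(4) = (1 - w^5)/(1 - w) = 0 since w^5 = 1, w ≠ 1.
Removing the root 1: w + w^2 + ... + w^(4) = 0 - 1 = -1

Sum = -1


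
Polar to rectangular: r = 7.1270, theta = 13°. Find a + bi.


a = 7.1270*cos(13°) = 7.1270*0.97437 = 6.9443
b = 7.1270*sin(13°) = 7.1270*0.22495 = 1.6032

6.9443 + 1.6032i


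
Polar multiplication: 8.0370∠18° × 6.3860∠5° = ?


r = 8.0370 * 6.3860 = 51.3243
theta = 18° + 5° = 23° = 23° (mod 360)

51.3243 cis(23°)


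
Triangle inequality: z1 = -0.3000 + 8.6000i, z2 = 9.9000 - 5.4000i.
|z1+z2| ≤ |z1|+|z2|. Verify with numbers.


|z1| = sqrt((-0.3)^2 + 8.6^2) = sqrt(74.05) = 8.6052
|z2| = sqrt(9.9^2 + (-5.4)^2) = sqrt(127.17) = 11.2770
z1+z2 = 9.6000 + 3.2000i
|z1+z2| = sqrt(102.4) = 10.1193
|z1|+|z2| = 8.6052 + 11.2770 = 19.8822

|z1+z2| = 10.1193 ≤ |z1|+|z2| = 19.8822 (verified)


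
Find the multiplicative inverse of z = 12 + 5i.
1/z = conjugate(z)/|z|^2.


|z|^2 = 144+25 = 169
1/z = (12 - 5i)/169

1/z = 0.0710 - 0.0296i


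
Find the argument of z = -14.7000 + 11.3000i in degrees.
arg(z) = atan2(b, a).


Re = -14.7, Im = 11.3
arg = atan2(11.3, -14.7) = 142.4502 degrees

arg(z) = 142.4502 degrees


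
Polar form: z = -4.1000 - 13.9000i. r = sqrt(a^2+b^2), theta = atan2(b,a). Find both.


r = sqrt(16.81+193.21) = sqrt(210.02) = 14.4921
theta = atan2(-13.9, -4.1) = -106.4342 degrees

r = 14.4921, theta = -106.4342 degrees


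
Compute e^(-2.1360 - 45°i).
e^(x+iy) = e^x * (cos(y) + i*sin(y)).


e^-2.1360 = 0.1181
cos(-45°) = 0.7071
sin(-45°) = -0.7071
Real = 0.1181*0.7071 = 0.0835
Imag = 0.1181*(-0.7071) = -0.0835

0.0835 - 0.0835i


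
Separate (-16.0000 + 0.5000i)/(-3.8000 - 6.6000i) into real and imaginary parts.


Multiply by conjugate: (-16.0000 + 0.5000i)(-3.8000 + 6.6000i) / ((-3.8)^2 + (-6.6)^2)
Numerator real = -16*(-3.8) + 0.5*(-6.6) = 57.5
Numerator imag = 0.5*(-3.8) - (-16)*(-6.6) = -107.5
Denominator = 58
Re(z) = 57.5/58 = 0.9914
Im(z) = -107.5/58 = -1.8534

Re(z) = 0.9914, Im(z) = -1.8534


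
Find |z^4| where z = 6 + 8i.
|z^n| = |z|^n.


|z| = sqrt(36+64) = sqrt(100) = 10
|z^4| = |z|^4 = 10^4 = 10000

|z^4| = 10000


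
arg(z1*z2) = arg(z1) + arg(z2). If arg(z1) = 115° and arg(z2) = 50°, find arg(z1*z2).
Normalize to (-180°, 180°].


arg(z1*z2) = 115° + 50° = 165°
Normalized to (-180°, 180°]: 165°

165°


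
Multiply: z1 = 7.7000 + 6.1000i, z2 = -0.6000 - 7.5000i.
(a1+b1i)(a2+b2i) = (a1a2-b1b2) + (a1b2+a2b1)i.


Real = 7.7*(-0.6) - 6.1*(-7.5) = -4.62 - (-45.75) = 41.13
Imag = 7.7*(-7.5) - (0.6)*6.1 = -57.75 - (3.66) = -61.41

41.1300 - 61.4100i


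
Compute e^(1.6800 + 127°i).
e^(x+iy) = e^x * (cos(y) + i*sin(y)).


e^1.6800 = 5.36556
cos(127°) = -0.60182
sin(127°) = 0.798636
Real = 5.36556*(-0.60182) = -3.2291
Imag = 5.36556*0.798636 = 4.2851

-3.2291 + 4.2851i


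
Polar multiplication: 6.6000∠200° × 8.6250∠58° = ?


r = 6.6000 * 8.6250 = 56.9250
theta = 200° + 58° = 258° = 258° (mod 360)

56.9250 cis(258°)


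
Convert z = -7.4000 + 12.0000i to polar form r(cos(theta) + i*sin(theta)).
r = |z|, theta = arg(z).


r = sqrt(54.76+144) = sqrt(198.76) = 14.0982
theta = atan2(12, -7.4) = 121.6608 degrees

r = 14.0982, theta = 121.6608 degrees


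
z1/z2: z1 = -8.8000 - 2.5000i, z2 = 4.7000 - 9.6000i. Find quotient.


Conjugate of z2 = 4.7000 + 9.6000i
Numerator: (-8.8000 - 2.5000i)(4.7000 + 9.6000i) = -17.3600 - 96.2300i
Denominator: 4.7^2 + (-9.6)^2 = 114.25
Result = (-17.3600 - 96.2300i)/114.25

-0.1519 - 0.8423i


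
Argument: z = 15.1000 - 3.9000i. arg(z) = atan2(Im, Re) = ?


Re = 15.1, Im = -3.9
arg = atan2(-3.9, 15.1) = -14.4818 degrees

arg(z) = -14.4818 degrees


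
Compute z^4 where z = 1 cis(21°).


r^4 = 1^4 = 1
n*theta = 4*21° = 84° = 84° (mod 360)
a = 1*cos(84°) = 0.1045
b = 1*sin(84°) = 0.9945

1 cis(84°) = 0.1045 + 0.9945i


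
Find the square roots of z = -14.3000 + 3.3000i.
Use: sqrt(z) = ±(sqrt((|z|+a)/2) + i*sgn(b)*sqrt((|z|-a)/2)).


|z| = sqrt(204.49+10.89) = 14.6758
sqrt((|z|+a)/2) = sqrt((14.6758+(-14.3))/2) = sqrt(0.1879) = 0.4335
sqrt((|z|-a)/2) = sqrt((14.6758-(-14.3))/2) = sqrt(14.4879) = 3.8063

±(0.4335 + 3.8063i) i.e. 0.4335 + 3.8063i and -0.4335 - 3.8063i


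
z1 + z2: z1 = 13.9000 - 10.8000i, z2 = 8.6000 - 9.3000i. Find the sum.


Real: 13.9 + 8.6 = 22.5
Imag: -10.8 - 9.3 = -20.1

22.5000 - 20.1000i


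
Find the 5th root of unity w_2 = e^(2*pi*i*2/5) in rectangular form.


Angle = 360*2/5 = 144°
a = cos(144°) = -0.8090
b = sin(144°) = 0.5878

-0.8090 + 0.5878i


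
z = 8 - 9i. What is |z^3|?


|z| = sqrt(64+81) = sqrt(145) = 12.0416
|z^3| = |z|^3 = (sqrt(145))^3 = 145*sqrt(145)

|z^3| = 145*sqrt(145) ≈ 1746.0312


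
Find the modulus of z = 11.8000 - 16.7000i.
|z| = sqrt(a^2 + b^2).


|z| = sqrt(11.8^2 + (-16.7)^2) = sqrt(139.24 + 278.89) = sqrt(418.13) = 20.4482

|z| = 20.4482


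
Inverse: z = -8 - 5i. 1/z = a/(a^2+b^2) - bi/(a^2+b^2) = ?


|z|^2 = 64+25 = 89
1/z = (-8 + 5i)/89

1/z = -0.0899 + 0.0562i


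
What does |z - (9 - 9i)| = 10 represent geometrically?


|z - z0| = r is a circle with center z0 and radius r.
Center = (9, -9), radius = 10

Circle with center (9, -9) and radius 10


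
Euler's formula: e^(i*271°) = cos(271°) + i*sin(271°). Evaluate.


cos(271°) = 0.0175
sin(271°) = -0.9998

e^(i*271°) = 0.0175 - 0.9998i


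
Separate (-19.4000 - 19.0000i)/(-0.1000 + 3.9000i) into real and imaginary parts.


Multiply by conjugate: (-19.4000 - 19.0000i)(-0.1000 - 3.9000i) / ((-0.1)^2 + 3.9^2)
Numerator real = -19.4*(-0.1) - (19)*3.9 = -72.16
Numerator imag = -19*(-0.1) - (-19.4)*3.9 = 77.56
Denominator = 15.22
Re(z) = -72.16/15.22 = -4.7411
Im(z) = 77.56/15.22 = 5.0959

Re(z) = -4.7411, Im(z) = 5.0959


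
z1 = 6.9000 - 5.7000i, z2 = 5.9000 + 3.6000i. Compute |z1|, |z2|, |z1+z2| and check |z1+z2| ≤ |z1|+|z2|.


|z1| = sqrt(6.9^2 + (-5.7)^2) = sqrt(80.1) = 8.9499
|z2| = sqrt(5.9^2 + 3.6^2) = sqrt(47.77) = 6.9116
z1+z2 = 12.8000 - 2.1000i
|z1+z2| = sqrt(168.25) = 12.9711
|z1|+|z2| = 8.9499 + 6.9116 = 15.8615

|z1+z2| = 12.9711 ≤ |z1|+|z2| = 15.8615 (verified)


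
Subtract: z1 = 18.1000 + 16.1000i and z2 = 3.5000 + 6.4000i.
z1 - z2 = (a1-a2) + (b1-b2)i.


Real: 18.1 - 3.5 = 14.6
Imag: 16.1 - 6.4 = 9.7

14.6000 + 9.7000i


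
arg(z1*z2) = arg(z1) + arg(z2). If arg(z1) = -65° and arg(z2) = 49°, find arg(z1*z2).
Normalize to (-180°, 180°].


arg(z1*z2) = -65° + 49° = -16°
Normalized to (-180°, 180°]: -16°

-16°


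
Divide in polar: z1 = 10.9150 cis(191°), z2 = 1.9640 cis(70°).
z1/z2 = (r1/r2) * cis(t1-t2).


r = 10.9150 / 1.9640 = 5.5575
theta = 191° - 70° = 121° = 121° (mod 360)

5.5575 cis(121°)


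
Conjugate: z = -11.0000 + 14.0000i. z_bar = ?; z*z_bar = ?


z_bar = -11.0000 - 14.0000i
z*z_bar = (-11)^2 + 14^2 = 121 + 196 = 317

z_bar = -11.0000 - 14.0000i, z*z_bar = 317


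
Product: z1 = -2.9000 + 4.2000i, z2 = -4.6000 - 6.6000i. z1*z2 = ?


Real = -2.9*(-4.6) - 4.2*(-6.6) = 13.34 - (-27.72) = 41.06
Imag = -2.9*(-6.6) - (4.6)*4.2 = 19.14 - (19.32) = -0.18

41.0600 - 0.1800i


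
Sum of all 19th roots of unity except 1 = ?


With w = e^(2*pi*i/19), all 19 of the 19th roots of unity w^0 = 1, w, ..., w^(18) sum to 0: 1 + w + ... + w^(18) = (1 - w^19)/(1 - w) = 0 since w^19 = 1, w ≠ 1.
Removing the root 1: w + w^2 + ... + w^(18) = 0 - 1 = -1

Sum = -1


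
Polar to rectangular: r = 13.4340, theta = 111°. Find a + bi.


a = 13.4340*cos(111°) = 13.4340*(-0.35837) = -4.8143
b = 13.4340*sin(111°) = 13.4340*0.93358 = 12.5417

-4.8143 + 12.5417i


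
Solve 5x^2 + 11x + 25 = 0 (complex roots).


disc = 11^2 - 4*5*25 = 121 - 500 = -379
sqrt(|disc|) = sqrt(379) = 19.4679
Real part = -11/(2*5) = -1.1000
Imag part = 19.4679/(2*5) = 1.9468

-1.1000 ± 1.9468i


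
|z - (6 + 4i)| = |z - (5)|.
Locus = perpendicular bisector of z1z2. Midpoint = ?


Equal distances means the locus is the perpendicular bisector of z1 and z2.
Midpoint = ((6+5)/2, (4+0)/2) = (5.5000, 2.0000)

Perpendicular bisector through (5.5000, 2.0000)


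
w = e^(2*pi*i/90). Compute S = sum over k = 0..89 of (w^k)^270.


The roots are w_k = w^k with w = e^(2*pi*i/90), and (w^k)^270 = (w^270)^k.
So S = 1 + u + u^2 + ... + u^(89) with u = w^270.
270 = 3*90 + 0, so 270 is a multiple of 90 and u = (w^90)^3 = 1.
Every one of the 90 terms equals 1: S = 90

S = 90


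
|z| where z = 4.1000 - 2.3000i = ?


|z| = sqrt(4.1^2 + (-2.3)^2) = sqrt(16.81 + 5.29) = sqrt(22.1) = 4.7011

|z| = 4.7011


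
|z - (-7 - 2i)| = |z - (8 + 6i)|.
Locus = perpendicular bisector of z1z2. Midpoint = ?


Equal distances means the locus is the perpendicular bisector of z1 and z2.
Midpoint = ((-7+8)/2, (-2+6)/2) = (0.5000, 2.0000)

Perpendicular bisector through (0.5000, 2.0000)


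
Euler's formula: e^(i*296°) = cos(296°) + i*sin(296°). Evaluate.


cos(296°) = 0.4384
sin(296°) = -0.8988

e^(i*296°) = 0.4384 - 0.8988i


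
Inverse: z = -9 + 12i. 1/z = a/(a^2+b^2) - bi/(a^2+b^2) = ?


|z|^2 = 81+144 = 225
1/z = (-9 - 12i)/225

1/z = -0.0400 - 0.0533i


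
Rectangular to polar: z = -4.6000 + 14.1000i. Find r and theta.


r = sqrt(21.16+198.81) = sqrt(219.97) = 14.8314
theta = atan2(14.1, -4.6) = 108.0685 degrees

r = 14.8314, theta = 108.0685 degrees


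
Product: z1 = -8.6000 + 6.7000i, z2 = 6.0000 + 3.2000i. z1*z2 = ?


Real = -8.6*6 - 6.7*3.2 = -51.6 - 21.44 = -73.04
Imag = -8.6*3.2 + 6*6.7 = -27.52 + 40.2 = 12.68

-73.0400 + 12.6800i


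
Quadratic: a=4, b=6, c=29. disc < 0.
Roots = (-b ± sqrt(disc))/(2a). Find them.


disc = 6^2 - 4*4*29 = 36 - 464 = -428
sqrt(|disc|) = sqrt(428) = 20.6882
Real part = -6/(2*4) = -0.7500
Imag part = 20.6882/(2*4) = 2.5860

-0.7500 ± 2.5860i


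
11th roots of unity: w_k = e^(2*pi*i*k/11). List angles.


The 11th roots of unity are cis(360k/11°) for k=0..10
Angle step = 360/11 = 32.7273°
Primitive root: cis(32.7273°)
Primitive root = 0.8413 + 0.5406i

11 roots at angles: 0°, 32.7273°, 65.4545°, 98.1818°, 130.9091°, 163.6364°, 196.3636°, 229.0909°, 261.8182°, 294.5455°, 327.2727°


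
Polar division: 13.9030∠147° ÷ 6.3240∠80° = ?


r = 13.9030 / 6.3240 = 2.1985
theta = 147° - 80° = 67° = 67° (mod 360)

2.1985 cis(67°)


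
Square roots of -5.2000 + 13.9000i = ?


|z| = sqrt(27.04+193.21) = 14.8408
sqrt((|z|+a)/2) = sqrt((14.8408+(-5.2))/2) = sqrt(4.8204) = 2.1955
sqrt((|z|-a)/2) = sqrt((14.8408-(-5.2))/2) = sqrt(10.0204) = 3.1655

±(2.1955 + 3.1655i) i.e. 2.1955 + 3.1655i and -2.1955 - 3.1655i


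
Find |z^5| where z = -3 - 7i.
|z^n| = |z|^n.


|z| = sqrt(9+49) = sqrt(58) = 7.6158
|z^5| = |z|^5 = (sqrt(58))^5 = 58^2 * sqrt(58) = 3364*sqrt(58)

|z^5| = 3364*sqrt(58) ≈ 25619.4607


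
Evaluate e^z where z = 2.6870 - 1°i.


e^2.6870 = 14.6875
cos(-1°) = 0.99985
sin(-1°) = -0.01745
Real = 14.6875*0.99985 = 14.6853
Imag = 14.6875*(-0.01745) = -0.2563

14.6853 - 0.2563i


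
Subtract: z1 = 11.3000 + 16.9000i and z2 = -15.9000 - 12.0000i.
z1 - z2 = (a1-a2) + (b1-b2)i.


Real: 11.3 + 15.9 = 27.2
Imag: 16.9 + 12 = 28.9

27.2000 + 28.9000i


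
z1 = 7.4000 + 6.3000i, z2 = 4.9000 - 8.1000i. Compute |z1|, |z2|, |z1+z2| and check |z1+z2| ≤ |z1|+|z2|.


|z1| = sqrt(7.4^2 + 6.3^2) = sqrt(94.45) = 9.7185
|z2| = sqrt(4.9^2 + (-8.1)^2) = sqrt(89.62) = 9.4668
z1+z2 = 12.3000 - 1.8000i
|z1+z2| = sqrt(154.53) = 12.4310
|z1|+|z2| = 9.7185 + 9.4668 = 19.1853

|z1+z2| = 12.4310 ≤ |z1|+|z2| = 19.1853 (verified)


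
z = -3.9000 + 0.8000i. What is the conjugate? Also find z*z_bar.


z_bar = -3.9000 - 0.8000i
z*z_bar = (-3.9)^2 + 0.8^2 = 15.21 + 0.64 = 15.85

z_bar = -3.9000 - 0.8000i, z*z_bar = 15.85


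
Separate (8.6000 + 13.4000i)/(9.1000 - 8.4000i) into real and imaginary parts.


Multiply by conjugate: (8.6000 + 13.4000i)(9.1000 + 8.4000i) / (9.1^2 + (-8.4)^2)
Numerator real = 8.6*9.1 + 13.4*(-8.4) = -34.3
Numerator imag = 13.4*9.1 - 8.6*(-8.4) = 194.18
Denominator = 153.37
Re(z) = -34.3/153.37 = -0.2236
Im(z) = 194.18/153.37 = 1.2661

Re(z) = -0.2236, Im(z) = 1.2661


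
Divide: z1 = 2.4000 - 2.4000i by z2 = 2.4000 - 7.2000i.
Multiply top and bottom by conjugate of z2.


Conjugate of z2 = 2.4000 + 7.2000i
Numerator: (2.4000 - 2.4000i)(2.4000 + 7.2000i) = 23.0400 + 11.5200i
Denominator: 2.4^2 + (-7.2)^2 = 57.6
Result = (23.0400 + 11.5200i)/57.6

0.4000 + 0.2000i


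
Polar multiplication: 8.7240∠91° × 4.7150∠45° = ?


r = 8.7240 * 4.7150 = 41.1337
theta = 91° + 45° = 136° = 136° (mod 360)

41.1337 cis(136°)


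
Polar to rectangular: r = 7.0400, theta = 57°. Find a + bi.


a = 7.0400*cos(57°) = 7.0400*0.54464 = 3.8343
b = 7.0400*sin(57°) = 7.0400*0.83867 = 5.9042

3.8343 + 5.9042i


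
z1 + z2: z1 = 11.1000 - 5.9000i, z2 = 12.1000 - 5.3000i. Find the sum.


Real: 11.1 + 12.1 = 23.2
Imag: -5.9 - 5.3 = -11.2

23.2000 - 11.2000i


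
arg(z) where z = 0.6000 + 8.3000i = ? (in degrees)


Re = 0.6, Im = 8.3
arg = atan2(8.3, 0.6) = 85.8653 degrees

arg(z) = 85.8653 degrees


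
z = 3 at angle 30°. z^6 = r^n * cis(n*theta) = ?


r^6 = 3^6 = 729
n*theta = 6*30° = 180° = 180° (mod 360)
a = 729*cos(180°) = -729.0000
b = 729*sin(180°) = 0

729 cis(180°) = -729.0000 + 0i


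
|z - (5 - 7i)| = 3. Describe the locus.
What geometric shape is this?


|z - z0| = r is a circle with center z0 and radius r.
Center = (5, -7), radius = 3

Circle with center (5, -7) and radius 3


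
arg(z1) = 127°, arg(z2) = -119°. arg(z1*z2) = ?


arg(z1*z2) = 127° - 119° = 8°
Normalized to (-180°, 180°]: 8°

8°


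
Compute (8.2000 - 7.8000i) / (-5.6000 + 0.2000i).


Conjugate of z2 = -5.6000 - 0.2000i
Numerator: (8.2000 - 7.8000i)(-5.6000 - 0.2000i) = -47.4800 + 42.0400i
Denominator: (-5.6)^2 + 0.2^2 = 31.4
Result = (-47.4800 + 42.0400i)/31.4

-1.5121 + 1.3389i


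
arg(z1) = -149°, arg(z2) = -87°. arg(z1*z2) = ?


arg(z1*z2) = -149° - 87° = -236°
Normalized to (-180°, 180°]: 124°

124°


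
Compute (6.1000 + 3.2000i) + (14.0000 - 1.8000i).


Real: 6.1 + 14 = 20.1
Imag: 3.2 - 1.8 = 1.4

20.1000 + 1.4000i


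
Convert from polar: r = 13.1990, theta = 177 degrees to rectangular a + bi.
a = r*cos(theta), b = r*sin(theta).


a = 13.1990*cos(177°) = 13.1990*(-0.99863) = -13.1809
b = 13.1990*sin(177°) = 13.1990*0.05234 = 0.6908

-13.1809 + 0.6908i


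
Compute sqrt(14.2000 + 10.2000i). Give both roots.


|z| = sqrt(201.64+104.04) = 17.4837
sqrt((|z|+a)/2) = sqrt((17.4837+14.2)/2) = sqrt(15.8419) = 3.9802
sqrt((|z|-a)/2) = sqrt((17.4837-14.2)/2) = sqrt(1.6419) = 1.2813

±(3.9802 + 1.2813i) i.e. 3.9802 + 1.2813i and -3.9802 - 1.2813i


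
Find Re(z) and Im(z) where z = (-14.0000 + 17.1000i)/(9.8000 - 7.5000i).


Multiply by conjugate: (-14.0000 + 17.1000i)(9.8000 + 7.5000i) / (9.8^2 + (-7.5)^2)
Numerator real = -14*9.8 + 17.1*(-7.5) = -265.45
Numerator imag = 17.1*9.8 - (-14)*(-7.5) = 62.58
Denominator = 152.29
Re(z) = -265.45/152.29 = -1.7431
Im(z) = 62.58/152.29 = 0.4109

Re(z) = -1.7431, Im(z) = 0.4109


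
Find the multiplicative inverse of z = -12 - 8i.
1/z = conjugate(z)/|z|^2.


|z|^2 = 144+64 = 208
1/z = (-12 + 8i)/208

1/z = -0.0577 + 0.0385i


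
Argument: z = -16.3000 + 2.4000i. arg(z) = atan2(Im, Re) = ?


Re = -16.3, Im = 2.4
arg = atan2(2.4, -16.3) = 171.6240 degrees

arg(z) = 171.6240 degrees


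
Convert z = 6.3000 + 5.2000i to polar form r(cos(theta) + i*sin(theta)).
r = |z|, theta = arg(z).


r = sqrt(39.69+27.04) = sqrt(66.73) = 8.1688
theta = atan2(5.2, 6.3) = 39.5362 degrees

r = 8.1688, theta = 39.5362 degrees


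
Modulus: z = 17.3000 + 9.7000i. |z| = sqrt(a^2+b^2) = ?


|z| = sqrt(17.3^2 + 9.7^2) = sqrt(299.29 + 94.09) = sqrt(393.38) = 19.8338

|z| = 19.8338


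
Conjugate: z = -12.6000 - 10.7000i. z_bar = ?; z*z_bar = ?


z_bar = -12.6000 + 10.7000i
z*z_bar = (-12.6)^2 + (-10.7)^2 = 158.76 + 114.49 = 273.25

z_bar = -12.6000 + 10.7000i, z*z_bar = 273.25


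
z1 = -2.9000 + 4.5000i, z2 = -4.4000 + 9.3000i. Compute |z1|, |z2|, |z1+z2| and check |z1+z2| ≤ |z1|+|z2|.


|z1| = sqrt((-2.9)^2 + 4.5^2) = sqrt(28.66) = 5.3535
|z2| = sqrt((-4.4)^2 + 9.3^2) = sqrt(105.85) = 10.2883
z1+z2 = -7.3000 + 13.8000i
|z1+z2| = sqrt(243.73) = 15.6119
|z1|+|z2| = 5.3535 + 10.2883 = 15.6418

|z1+z2| = 15.6119 ≤ |z1|+|z2| = 15.6418 (verified)


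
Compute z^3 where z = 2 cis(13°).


r^3 = 2^3 = 8
n*theta = 3*13° = 39° = 39° (mod 360)
a = 8*cos(39°) = 6.2172
b = 8*sin(39°) = 5.0346

8 cis(39°) = 6.2172 + 5.0346i


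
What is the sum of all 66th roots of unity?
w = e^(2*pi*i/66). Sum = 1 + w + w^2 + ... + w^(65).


The sum of all 66th roots of unity is 0.
Geometric series: (1 - w^66)/(1 - w) = (1-1)/(1-w) = 0 since w^66 = 1, w ≠ 1.
Alternatively: coefficient of z^65 in z^66 - 1 is 0.

0


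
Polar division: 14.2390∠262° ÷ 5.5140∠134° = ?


r = 14.2390 / 5.5140 = 2.5823
theta = 262° - 134° = 128° = 128° (mod 360)

2.5823 cis(128°)


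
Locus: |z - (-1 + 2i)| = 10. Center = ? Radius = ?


|z - z0| = r is a circle with center z0 and radius r.
Center = (-1, 2), radius = 10

Circle with center (-1, 2) and radius 10


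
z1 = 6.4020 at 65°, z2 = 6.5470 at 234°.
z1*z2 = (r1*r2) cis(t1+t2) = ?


r = 6.4020 * 6.5470 = 41.9139
theta = 65° + 234° = 299° = 299° (mod 360)

41.9139 cis(299°)


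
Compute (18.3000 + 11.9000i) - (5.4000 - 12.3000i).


Real: 18.3 - 5.4 = 12.9
Imag: 11.9 + 12.3 = 24.2

12.9000 + 24.2000i


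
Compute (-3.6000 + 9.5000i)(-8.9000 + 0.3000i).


Real = -3.6*(-8.9) - 9.5*0.3 = 32.04 - 2.85 = 29.19
Imag = -3.6*0.3 - (8.9)*9.5 = -1.08 - (84.55) = -85.63

29.1900 - 85.6300i


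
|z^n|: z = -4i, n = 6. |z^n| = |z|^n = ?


|z| = sqrt(0+16) = sqrt(16) = 4
|z^6| = |z|^6 = 4^6 = 4096

|z^6| = 4096


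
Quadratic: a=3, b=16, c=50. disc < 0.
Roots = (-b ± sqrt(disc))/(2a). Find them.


disc = 16^2 - 4*3*50 = 256 - 600 = -344
sqrt(|disc|) = sqrt(344) = 18.5472
Real part = -16/(2*3) = -2.6667
Imag part = 18.5472/(2*3) = 3.0912

-2.6667 ± 3.0912i


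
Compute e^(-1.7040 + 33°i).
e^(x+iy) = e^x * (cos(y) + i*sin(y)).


e^-1.7040 = 0.1820
cos(33°) = 0.8387
sin(33°) = 0.5446
Real = 0.1820*0.8387 = 0.1526
Imag = 0.1820*0.5446 = 0.0991

0.1526 + 0.0991i


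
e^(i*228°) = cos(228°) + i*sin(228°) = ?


cos(228°) = -0.6691
sin(228°) = -0.7431

e^(i*228°) = -0.6691 - 0.7431i


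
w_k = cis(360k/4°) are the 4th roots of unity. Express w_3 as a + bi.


Angle = 360*3/4 = 270°
a = cos(270°) = 0
b = sin(270°) = -1.0000

0 - 1.0000i


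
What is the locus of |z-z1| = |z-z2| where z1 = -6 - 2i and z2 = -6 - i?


Equal distances means the locus is the perpendicular bisector of z1 and z2.
Midpoint = ((-6+(-6))/2, (-2+(-1))/2) = (-6.0000, -1.5000)

Perpendicular bisector through (-6.0000, -1.5000)


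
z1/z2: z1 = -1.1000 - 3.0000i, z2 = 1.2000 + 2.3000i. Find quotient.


Conjugate of z2 = 1.2000 - 2.3000i
Numerator: (-1.1000 - 3.0000i)(1.2000 - 2.3000i) = -8.2200 - 1.0700i
Denominator: 1.2^2 + 2.3^2 = 6.73
Result = (-8.2200 - 1.0700i)/6.73

-1.2214 - 0.1590i


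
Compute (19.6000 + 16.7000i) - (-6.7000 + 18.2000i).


Real: 19.6 + 6.7 = 26.3
Imag: 16.7 - 18.2 = -1.5

26.3000 - 1.5000i


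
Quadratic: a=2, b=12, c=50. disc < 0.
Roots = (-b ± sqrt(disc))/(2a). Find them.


disc = 12^2 - 4*2*50 = 144 - 400 = -256
sqrt(|disc|) = sqrt(256) = 16.0000
Real part = -12/(2*2) = -3.0000
Imag part = 16.0000/(2*2) = 4.0000

-3.0000 ± 4.0000i


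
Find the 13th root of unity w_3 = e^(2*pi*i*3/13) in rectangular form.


Angle = 360*3/13 = 83.0769°
a = cos(83.0769°) = 0.1205
b = sin(83.0769°) = 0.9927

0.1205 + 0.9927i


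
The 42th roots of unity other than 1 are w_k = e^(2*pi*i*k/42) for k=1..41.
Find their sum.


With w = e^(2*pi*i/42), all 42 of the 42th roots of unity w^0 = 1, w, ..., w^(41) sum to 0: 1 + w + ... + w^(41) = (1 - w^42)/(1 - w) = 0 since w^42 = 1, w ≠ 1.
Removing the root 1: w + w^2 + ... + w^(41) = 0 - 1 = -1

Sum = -1


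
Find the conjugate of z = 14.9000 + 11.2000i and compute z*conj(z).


z_bar = 14.9000 - 11.2000i
z*z_bar = 14.9^2 + 11.2^2 = 222.01 + 125.44 = 347.45

z_bar = 14.9000 - 11.2000i, z*z_bar = 347.45


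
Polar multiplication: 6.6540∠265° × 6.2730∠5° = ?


r = 6.6540 * 6.2730 = 41.7405
theta = 265° + 5° = 270° = 270° (mod 360)

41.7405 cis(270°)


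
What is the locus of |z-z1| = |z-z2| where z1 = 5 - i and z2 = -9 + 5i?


Equal distances means the locus is the perpendicular bisector of z1 and z2.
Midpoint = ((5+(-9))/2, (-1+5)/2) = (-2.0000, 2.0000)

Perpendicular bisector through (-2.0000, 2.0000)


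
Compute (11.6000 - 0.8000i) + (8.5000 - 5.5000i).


Real: 11.6 + 8.5 = 20.1
Imag: -0.8 - 5.5 = -6.3

20.1000 - 6.3000i


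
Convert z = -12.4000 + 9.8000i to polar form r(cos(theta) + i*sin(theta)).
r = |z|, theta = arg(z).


r = sqrt(153.76+96.04) = sqrt(249.8) = 15.8051
theta = atan2(9.8, -12.4) = 141.6799 degrees

r = 15.8051, theta = 141.6799 degrees


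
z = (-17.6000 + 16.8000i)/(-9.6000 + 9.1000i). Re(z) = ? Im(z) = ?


Multiply by conjugate: (-17.6000 + 16.8000i)(-9.6000 - 9.1000i) / ((-9.6)^2 + 9.1^2)
Numerator real = -17.6*(-9.6) + 16.8*9.1 = 321.84
Numerator imag = 16.8*(-9.6) - (-17.6)*9.1 = -1.12
Denominator = 174.97
Re(z) = 321.84/174.97 = 1.8394
Im(z) = -1.12/174.97 = -0.0064

Re(z) = 1.8394, Im(z) = -0.0064


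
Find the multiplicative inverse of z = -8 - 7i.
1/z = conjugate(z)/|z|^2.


|z|^2 = 64+49 = 113
1/z = (-8 + 7i)/113

1/z = -0.0708 + 0.0619i


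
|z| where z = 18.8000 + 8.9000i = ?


|z| = sqrt(18.8^2 + 8.9^2) = sqrt(353.44 + 79.21) = sqrt(432.65) = 20.8002

|z| = 20.8002


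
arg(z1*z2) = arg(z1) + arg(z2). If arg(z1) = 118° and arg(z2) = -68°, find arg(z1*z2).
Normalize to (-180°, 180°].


arg(z1*z2) = 118° - 68° = 50°
Normalized to (-180°, 180°]: 50°

50°


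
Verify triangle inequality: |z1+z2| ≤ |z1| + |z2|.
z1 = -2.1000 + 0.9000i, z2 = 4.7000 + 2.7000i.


|z1| = sqrt((-2.1)^2 + 0.9^2) = sqrt(5.22) = 2.2847
|z2| = sqrt(4.7^2 + 2.7^2) = sqrt(29.38) = 5.4203
z1+z2 = 2.6000 + 3.6000i
|z1+z2| = sqrt(19.72) = 4.4407
|z1|+|z2| = 2.2847 + 5.4203 = 7.7050

|z1+z2| = 4.4407 ≤ |z1|+|z2| = 7.7050 (verified)
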